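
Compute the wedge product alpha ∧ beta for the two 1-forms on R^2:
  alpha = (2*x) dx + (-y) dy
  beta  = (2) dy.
alpha ∧ beta = (4*x) dx ∧ dy

Distribute the wedge, using dx_i ∧ dx_j = -dx_j ∧ dx_i and dx_i ∧ dx_i = 0. For each pair (i, j) with i < j, the coefficient of dx_i ∧ dx_j in alpha ∧ beta is (alpha_i * beta_j - alpha_j * beta_i). Collecting: alpha ∧ beta = (4*x) dx ∧ dy.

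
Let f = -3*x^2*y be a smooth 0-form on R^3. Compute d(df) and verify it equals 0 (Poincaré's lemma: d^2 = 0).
d(df) = 0

Step 1: df = sum_i (∂f/∂x_i) dx_i = (-6*x*y) dx + (-3*x^2) dy + (0) dz.
Step 2: Apply d again. Using the 1-form formula, the coefficient of dx ∧ dy in d(df) is ∂^2 f/∂x ∂y - ∂^2 f/∂y ∂x = (-6*x) - (-6*x) = 0 (equality of mixed partials for smooth f).
Similarly for dx ∧ dz and dy ∧ dz — all coefficients vanish. So d(df) = 0.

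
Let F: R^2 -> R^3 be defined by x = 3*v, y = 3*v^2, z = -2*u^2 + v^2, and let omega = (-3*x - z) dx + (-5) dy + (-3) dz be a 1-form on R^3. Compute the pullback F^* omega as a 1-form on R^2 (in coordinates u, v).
F^* omega = (12*u) du + (6*u^2 - 3*v^2 - 63*v) dv

Using F^*(f dg) = (f ∘ F) d(g ∘ F), substitute each coordinate x_i by F_i(u, v) in f_i, and replace dx_i by d F_i = (∂F_i/∂u) du + (∂F_i/∂v) dv.
  For the x component: f_1(F) = 2*u^2 - v^2 - 9*v; d F_1 = (0) du + (3) dv
  For the y component: f_2(F) = -5; d F_2 = (0) du + (6*v) dv
  For the z component: f_3(F) = -3; d F_3 = (-4*u) du + (2*v) dv
Combining and collecting du, dv coefficients:
  coeff of du: 12*u
  coeff of dv: 6*u^2 - 3*v^2 - 63*v
F^* omega = (12*u) du + (6*u^2 - 3*v^2 - 63*v) dv.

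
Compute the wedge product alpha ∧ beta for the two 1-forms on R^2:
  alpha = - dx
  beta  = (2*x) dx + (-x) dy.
alpha ∧ beta = (x) dx ∧ dy

Distribute the wedge, using dx_i ∧ dx_j = -dx_j ∧ dx_i and dx_i ∧ dx_i = 0. For each pair (i, j) with i < j, the coefficient of dx_i ∧ dx_j in alpha ∧ beta is (alpha_i * beta_j - alpha_j * beta_i). Collecting: alpha ∧ beta = (x) dx ∧ dy.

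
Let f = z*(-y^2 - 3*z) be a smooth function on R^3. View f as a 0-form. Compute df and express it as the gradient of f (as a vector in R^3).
df = (0) dx + (-2*y*z) dy + (-y^2 - 6*z) dz; grad f = (0, -2*y*z, -y^2 - 6*z)

For a 0-form f, d f = (∂f/∂x) dx + (∂f/∂y) dy + (∂f/∂z) dz. The components of the vector representation are exactly the entries of grad f in Cartesian coordinates:
  ∂f/∂x = 0
  ∂f/∂y = -2*y*z
  ∂f/∂z = -y^2 - 6*z.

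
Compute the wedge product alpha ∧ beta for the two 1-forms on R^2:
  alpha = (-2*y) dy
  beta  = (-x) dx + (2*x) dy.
alpha ∧ beta = (-2*x*y) dx ∧ dy

Distribute the wedge, using dx_i ∧ dx_j = -dx_j ∧ dx_i and dx_i ∧ dx_i = 0. For each pair (i, j) with i < j, the coefficient of dx_i ∧ dx_j in alpha ∧ beta is (alpha_i * beta_j - alpha_j * beta_i). Collecting: alpha ∧ beta = (-2*x*y) dx ∧ dy.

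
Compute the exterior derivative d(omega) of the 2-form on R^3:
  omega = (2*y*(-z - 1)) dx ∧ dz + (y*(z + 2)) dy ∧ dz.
d(omega) = (2*z + 2) dx ∧ dy ∧ dz

For a 2-form omega = sum_{i<j} g_{ij} dx_i ∧ dx_j, the exterior derivative is
  d(omega) = sum_{i<j} d(g_{ij}) ∧ dx_i ∧ dx_j = sum_{i<j, k} (∂g_{ij}/∂x_k) dx_k ∧ dx_i ∧ dx_j.
Expand each term, using dx_k ∧ dx_i ∧ dx_j = sgn(permutation) dx_{(a)} ∧ dx_{(b)} ∧ dx_{(c)} with (a < b < c) sorted:
  d(2*y*(-z - 1)) includes (∂/∂y)(2*y*(-z - 1)) dy = (-2*z - 2) dy, which multiplied by dx ∧ dz gives (2*z + 2) dx ∧ dy ∧ dz
Collecting like 3-forms: d(omega) = (2*z + 2) dx ∧ dy ∧ dz.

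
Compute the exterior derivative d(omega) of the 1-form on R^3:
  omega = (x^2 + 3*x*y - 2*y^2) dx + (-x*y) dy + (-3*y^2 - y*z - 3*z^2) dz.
d(omega) = (-3*x + 3*y) dx ∧ dy + (-6*y - z) dy ∧ dz

For a 1-form omega = sum_i f_i dx_i, the exterior derivative is
  d(omega) = sum_{i < j} (∂f_j/∂x_i - ∂f_i/∂x_j) dx_i ∧ dx_j.
  coefficient of dx ∧ dy: ∂f_2/∂x - ∂f_1/∂y = ∂(-x*y)/∂x - ∂(x^2 + 3*x*y - 2*y^2)/∂y = -3*x + 3*y
  coefficient of dy ∧ dz: ∂f_3/∂y - ∂f_2/∂z = ∂(-3*y^2 - y*z - 3*z^2)/∂y - ∂(-x*y)/∂z = -6*y - z
Assembling: d(omega) = (-3*x + 3*y) dx ∧ dy + (-6*y - z) dy ∧ dz.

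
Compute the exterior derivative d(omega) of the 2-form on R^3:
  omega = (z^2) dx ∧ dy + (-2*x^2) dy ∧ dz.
d(omega) = (-4*x + 2*z) dx ∧ dy ∧ dz

For a 2-form omega = sum_{i<j} g_{ij} dx_i ∧ dx_j, the exterior derivative is
  d(omega) = sum_{i<j} d(g_{ij}) ∧ dx_i ∧ dx_j = sum_{i<j, k} (∂g_{ij}/∂x_k) dx_k ∧ dx_i ∧ dx_j.
Expand each term, using dx_k ∧ dx_i ∧ dx_j = sgn(permutation) dx_{(a)} ∧ dx_{(b)} ∧ dx_{(c)} with (a < b < c) sorted:
  d(z^2) includes (∂/∂z)(z^2) dz = (2*z) dz, which multiplied by dx ∧ dy gives (2*z) dx ∧ dy ∧ dz
  d(-2*x^2) includes (∂/∂x)(-2*x^2) dx = (-4*x) dx, which multiplied by dy ∧ dz gives (-4*x) dx ∧ dy ∧ dz
Collecting like 3-forms: d(omega) = (-4*x + 2*z) dx ∧ dy ∧ dz.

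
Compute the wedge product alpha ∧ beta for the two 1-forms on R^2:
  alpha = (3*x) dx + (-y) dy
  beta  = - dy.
alpha ∧ beta = (-3*x) dx ∧ dy

Distribute the wedge, using dx_i ∧ dx_j = -dx_j ∧ dx_i and dx_i ∧ dx_i = 0. For each pair (i, j) with i < j, the coefficient of dx_i ∧ dx_j in alpha ∧ beta is (alpha_i * beta_j - alpha_j * beta_i). Collecting: alpha ∧ beta = (-3*x) dx ∧ dy.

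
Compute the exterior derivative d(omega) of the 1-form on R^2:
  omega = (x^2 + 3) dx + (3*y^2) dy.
d(omega) = 0

For a 1-form omega = sum_i f_i dx_i, the exterior derivative is
  d(omega) = sum_{i < j} (∂f_j/∂x_i - ∂f_i/∂x_j) dx_i ∧ dx_j.

Assembling: d(omega) = 0.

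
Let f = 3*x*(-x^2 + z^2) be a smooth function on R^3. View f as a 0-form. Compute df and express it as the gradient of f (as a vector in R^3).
df = (-9*x^2 + 3*z^2) dx + (0) dy + (6*x*z) dz; grad f = (-9*x^2 + 3*z^2, 0, 6*x*z)

For a 0-form f, d f = (∂f/∂x) dx + (∂f/∂y) dy + (∂f/∂z) dz. The components of the vector representation are exactly the entries of grad f in Cartesian coordinates:
  ∂f/∂x = -9*x^2 + 3*z^2
  ∂f/∂y = 0
  ∂f/∂z = 6*x*z.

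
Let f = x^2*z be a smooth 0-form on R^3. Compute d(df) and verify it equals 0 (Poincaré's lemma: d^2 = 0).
d(df) = 0

Step 1: df = sum_i (∂f/∂x_i) dx_i = (2*x*z) dx + (0) dy + (x^2) dz.
Step 2: Apply d again. Using the 1-form formula, the coefficient of dx ∧ dy in d(df) is ∂^2 f/∂x ∂y - ∂^2 f/∂y ∂x = (0) - (0) = 0 (equality of mixed partials for smooth f).
Similarly for dx ∧ dz and dy ∧ dz — all coefficients vanish. So d(df) = 0.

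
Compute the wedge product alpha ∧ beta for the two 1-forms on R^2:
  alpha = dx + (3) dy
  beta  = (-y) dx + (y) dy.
alpha ∧ beta = (4*y) dx ∧ dy

Distribute the wedge, using dx_i ∧ dx_j = -dx_j ∧ dx_i and dx_i ∧ dx_i = 0. For each pair (i, j) with i < j, the coefficient of dx_i ∧ dx_j in alpha ∧ beta is (alpha_i * beta_j - alpha_j * beta_i). Collecting: alpha ∧ beta = (4*y) dx ∧ dy.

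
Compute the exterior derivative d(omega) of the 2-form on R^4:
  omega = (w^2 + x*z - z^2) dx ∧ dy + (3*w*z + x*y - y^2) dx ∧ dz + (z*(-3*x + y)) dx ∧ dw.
d(omega) = (2*y - 2*z) dx ∧ dy ∧ dz + (2*w - z) dx ∧ dy ∧ dw + (3*x - y + 3*z) dx ∧ dz ∧ dw

For a 2-form omega = sum_{i<j} g_{ij} dx_i ∧ dx_j, the exterior derivative is
  d(omega) = sum_{i<j} d(g_{ij}) ∧ dx_i ∧ dx_j = sum_{i<j, k} (∂g_{ij}/∂x_k) dx_k ∧ dx_i ∧ dx_j.
Expand each term, using dx_k ∧ dx_i ∧ dx_j = sgn(permutation) dx_{(a)} ∧ dx_{(b)} ∧ dx_{(c)} with (a < b < c) sorted:
  d(w^2 + x*z - z^2) includes (∂/∂z)(w^2 + x*z - z^2) dz = (x - 2*z) dz, which multiplied by dx ∧ dy gives (x - 2*z) dx ∧ dy ∧ dz
  d(w^2 + x*z - z^2) includes (∂/∂w)(w^2 + x*z - z^2) dw = (2*w) dw, which multiplied by dx ∧ dy gives (2*w) dx ∧ dy ∧ dw
  d(3*w*z + x*y - y^2) includes (∂/∂y)(3*w*z + x*y - y^2) dy = (x - 2*y) dy, which multiplied by dx ∧ dz gives (-x + 2*y) dx ∧ dy ∧ dz
  d(3*w*z + x*y - y^2) includes (∂/∂w)(3*w*z + x*y - y^2) dw = (3*z) dw, which multiplied by dx ∧ dz gives (3*z) dx ∧ dz ∧ dw
  d(z*(-3*x + y)) includes (∂/∂y)(z*(-3*x + y)) dy = (z) dy, which multiplied by dx ∧ dw gives (-z) dx ∧ dy ∧ dw
  d(z*(-3*x + y)) includes (∂/∂z)(z*(-3*x + y)) dz = (-3*x + y) dz, which multiplied by dx ∧ dw gives (3*x - y) dx ∧ dz ∧ dw
Collecting like 3-forms: d(omega) = (2*y - 2*z) dx ∧ dy ∧ dz + (2*w - z) dx ∧ dy ∧ dw + (3*x - y + 3*z) dx ∧ dz ∧ dw.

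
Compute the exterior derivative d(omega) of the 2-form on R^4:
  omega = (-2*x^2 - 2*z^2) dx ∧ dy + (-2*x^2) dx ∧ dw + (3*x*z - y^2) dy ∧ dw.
d(omega) = (-4*z) dx ∧ dy ∧ dz + (3*z) dx ∧ dy ∧ dw + (-3*x) dy ∧ dz ∧ dw

For a 2-form omega = sum_{i<j} g_{ij} dx_i ∧ dx_j, the exterior derivative is
  d(omega) = sum_{i<j} d(g_{ij}) ∧ dx_i ∧ dx_j = sum_{i<j, k} (∂g_{ij}/∂x_k) dx_k ∧ dx_i ∧ dx_j.
Expand each term, using dx_k ∧ dx_i ∧ dx_j = sgn(permutation) dx_{(a)} ∧ dx_{(b)} ∧ dx_{(c)} with (a < b < c) sorted:
  d(-2*x^2 - 2*z^2) includes (∂/∂z)(-2*x^2 - 2*z^2) dz = (-4*z) dz, which multiplied by dx ∧ dy gives (-4*z) dx ∧ dy ∧ dz
  d(3*x*z - y^2) includes (∂/∂x)(3*x*z - y^2) dx = (3*z) dx, which multiplied by dy ∧ dw gives (3*z) dx ∧ dy ∧ dw
  d(3*x*z - y^2) includes (∂/∂z)(3*x*z - y^2) dz = (3*x) dz, which multiplied by dy ∧ dw gives (-3*x) dy ∧ dz ∧ dw
Collecting like 3-forms: d(omega) = (-4*z) dx ∧ dy ∧ dz + (3*z) dx ∧ dy ∧ dw + (-3*x) dy ∧ dz ∧ dw.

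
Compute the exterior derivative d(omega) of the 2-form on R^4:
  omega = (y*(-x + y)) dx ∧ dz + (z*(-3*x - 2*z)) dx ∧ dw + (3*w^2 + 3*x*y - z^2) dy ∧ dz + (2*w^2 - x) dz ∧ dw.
d(omega) = (x + y) dx ∧ dy ∧ dz + (3*x + 4*z - 1) dx ∧ dz ∧ dw + (6*w) dy ∧ dz ∧ dw

For a 2-form omega = sum_{i<j} g_{ij} dx_i ∧ dx_j, the exterior derivative is
  d(omega) = sum_{i<j} d(g_{ij}) ∧ dx_i ∧ dx_j = sum_{i<j, k} (∂g_{ij}/∂x_k) dx_k ∧ dx_i ∧ dx_j.
Expand each term, using dx_k ∧ dx_i ∧ dx_j = sgn(permutation) dx_{(a)} ∧ dx_{(b)} ∧ dx_{(c)} with (a < b < c) sorted:
  d(y*(-x + y)) includes (∂/∂y)(y*(-x + y)) dy = (-x + 2*y) dy, which multiplied by dx ∧ dz gives (x - 2*y) dx ∧ dy ∧ dz
  d(z*(-3*x - 2*z)) includes (∂/∂z)(z*(-3*x - 2*z)) dz = (-3*x - 4*z) dz, which multiplied by dx ∧ dw gives (3*x + 4*z) dx ∧ dz ∧ dw
  d(3*w^2 + 3*x*y - z^2) includes (∂/∂x)(3*w^2 + 3*x*y - z^2) dx = (3*y) dx, which multiplied by dy ∧ dz gives (3*y) dx ∧ dy ∧ dz
  d(3*w^2 + 3*x*y - z^2) includes (∂/∂w)(3*w^2 + 3*x*y - z^2) dw = (6*w) dw, which multiplied by dy ∧ dz gives (6*w) dy ∧ dz ∧ dw
  d(2*w^2 - x) includes (∂/∂x)(2*w^2 - x) dx = (-1) dx, which multiplied by dz ∧ dw gives (-1) dx ∧ dz ∧ dw
Collecting like 3-forms: d(omega) = (x + y) dx ∧ dy ∧ dz + (3*x + 4*z - 1) dx ∧ dz ∧ dw + (6*w) dy ∧ dz ∧ dw.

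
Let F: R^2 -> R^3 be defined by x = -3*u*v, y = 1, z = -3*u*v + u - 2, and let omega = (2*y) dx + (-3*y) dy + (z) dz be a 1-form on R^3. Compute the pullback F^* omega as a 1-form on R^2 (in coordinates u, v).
F^* omega = (9*u*v^2 - 6*u*v + u - 2) du + (u^2*(9*v - 3)) dv

Using F^*(f dg) = (f ∘ F) d(g ∘ F), substitute each coordinate x_i by F_i(u, v) in f_i, and replace dx_i by d F_i = (∂F_i/∂u) du + (∂F_i/∂v) dv.
  For the x component: f_1(F) = 2; d F_1 = (-3*v) du + (-3*u) dv
  For the y component: f_2(F) = -3; d F_2 = (0) du + (0) dv
  For the z component: f_3(F) = -3*u*v + u - 2; d F_3 = (1 - 3*v) du + (-3*u) dv
Combining and collecting du, dv coefficients:
  coeff of du: 9*u*v^2 - 6*u*v + u - 2
  coeff of dv: u^2*(9*v - 3)
F^* omega = (9*u*v^2 - 6*u*v + u - 2) du + (u^2*(9*v - 3)) dv.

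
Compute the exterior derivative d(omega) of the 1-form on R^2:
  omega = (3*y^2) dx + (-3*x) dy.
d(omega) = (-6*y - 3) dx ∧ dy

For a 1-form omega = sum_i f_i dx_i, the exterior derivative is
  d(omega) = sum_{i < j} (∂f_j/∂x_i - ∂f_i/∂x_j) dx_i ∧ dx_j.
  coefficient of dx ∧ dy: ∂f_2/∂x - ∂f_1/∂y = ∂(-3*x)/∂x - ∂(3*y^2)/∂y = -6*y - 3
Assembling: d(omega) = (-6*y - 3) dx ∧ dy.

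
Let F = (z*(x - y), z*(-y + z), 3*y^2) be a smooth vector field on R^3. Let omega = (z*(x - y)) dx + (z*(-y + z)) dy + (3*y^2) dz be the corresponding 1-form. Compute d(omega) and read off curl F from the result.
d(omega) = (7*y - 2*z) dy ∧ dz + (x - y) dz ∧ dx + (z) dx ∧ dy; curl F = (7*y - 2*z, x - y, z)

d omega = sum_{i<j} (∂f_j/∂x_i - ∂f_i/∂x_j) dx_i ∧ dx_j. Under the identification (dy ∧ dz, dz ∧ dx, dx ∧ dy) ↔ (e_x, e_y, e_z), the coefficients are exactly the components of curl F. Compute:
  ∂R/∂y - ∂Q/∂z = (6*y) - (-y + 2*z) = 7*y - 2*z
  ∂P/∂z - ∂R/∂x = (x - y) - (0) = x - y
  ∂Q/∂x - ∂P/∂y = (0) - (-z) = z.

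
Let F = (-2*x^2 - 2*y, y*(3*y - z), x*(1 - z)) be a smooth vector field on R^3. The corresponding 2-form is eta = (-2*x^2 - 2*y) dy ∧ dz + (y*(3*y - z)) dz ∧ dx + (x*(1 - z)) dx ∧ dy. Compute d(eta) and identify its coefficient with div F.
d(eta) = (-5*x + 6*y - z) dx ∧ dy ∧ dz; div F = -5*x + 6*y - z

For a 2-form in R^3 of the form above, applying d gives a 3-form with coefficient ∂P/∂x + ∂Q/∂y + ∂R/∂z:
  ∂P/∂x = -4*x
  ∂Q/∂y = 6*y - z
  ∂R/∂z = -x
Sum = -5*x + 6*y - z, which is exactly div F.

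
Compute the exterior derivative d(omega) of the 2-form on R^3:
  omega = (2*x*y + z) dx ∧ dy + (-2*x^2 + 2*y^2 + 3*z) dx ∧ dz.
d(omega) = (1 - 4*y) dx ∧ dy ∧ dz

For a 2-form omega = sum_{i<j} g_{ij} dx_i ∧ dx_j, the exterior derivative is
  d(omega) = sum_{i<j} d(g_{ij}) ∧ dx_i ∧ dx_j = sum_{i<j, k} (∂g_{ij}/∂x_k) dx_k ∧ dx_i ∧ dx_j.
Expand each term, using dx_k ∧ dx_i ∧ dx_j = sgn(permutation) dx_{(a)} ∧ dx_{(b)} ∧ dx_{(c)} with (a < b < c) sorted:
  d(2*x*y + z) includes (∂/∂z)(2*x*y + z) dz = (1) dz, which multiplied by dx ∧ dy gives (1) dx ∧ dy ∧ dz
  d(-2*x^2 + 2*y^2 + 3*z) includes (∂/∂y)(-2*x^2 + 2*y^2 + 3*z) dy = (4*y) dy, which multiplied by dx ∧ dz gives (-4*y) dx ∧ dy ∧ dz
Collecting like 3-forms: d(omega) = (1 - 4*y) dx ∧ dy ∧ dz.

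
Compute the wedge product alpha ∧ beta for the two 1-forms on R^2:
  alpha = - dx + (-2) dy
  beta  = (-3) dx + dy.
alpha ∧ beta = (-7) dx ∧ dy

Distribute the wedge, using dx_i ∧ dx_j = -dx_j ∧ dx_i and dx_i ∧ dx_i = 0. For each pair (i, j) with i < j, the coefficient of dx_i ∧ dx_j in alpha ∧ beta is (alpha_i * beta_j - alpha_j * beta_i). Collecting: alpha ∧ beta = (-7) dx ∧ dy.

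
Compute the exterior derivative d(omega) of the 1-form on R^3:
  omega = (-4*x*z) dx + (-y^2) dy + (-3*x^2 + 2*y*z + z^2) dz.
d(omega) = (-2*x) dx ∧ dz + (2*z) dy ∧ dz

For a 1-form omega = sum_i f_i dx_i, the exterior derivative is
  d(omega) = sum_{i < j} (∂f_j/∂x_i - ∂f_i/∂x_j) dx_i ∧ dx_j.
  coefficient of dx ∧ dz: ∂f_3/∂x - ∂f_1/∂z = ∂(-3*x^2 + 2*y*z + z^2)/∂x - ∂(-4*x*z)/∂z = -2*x
  coefficient of dy ∧ dz: ∂f_3/∂y - ∂f_2/∂z = ∂(-3*x^2 + 2*y*z + z^2)/∂y - ∂(-y^2)/∂z = 2*z
Assembling: d(omega) = (-2*x) dx ∧ dz + (2*z) dy ∧ dz.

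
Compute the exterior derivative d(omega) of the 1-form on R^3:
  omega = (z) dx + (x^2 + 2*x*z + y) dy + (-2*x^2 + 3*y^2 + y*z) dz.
d(omega) = (2*x + 2*z) dx ∧ dy + (-4*x - 1) dx ∧ dz + (-2*x + 6*y + z) dy ∧ dz

For a 1-form omega = sum_i f_i dx_i, the exterior derivative is
  d(omega) = sum_{i < j} (∂f_j/∂x_i - ∂f_i/∂x_j) dx_i ∧ dx_j.
  coefficient of dx ∧ dy: ∂f_2/∂x - ∂f_1/∂y = ∂(x^2 + 2*x*z + y)/∂x - ∂(z)/∂y = 2*x + 2*z
  coefficient of dx ∧ dz: ∂f_3/∂x - ∂f_1/∂z = ∂(-2*x^2 + 3*y^2 + y*z)/∂x - ∂(z)/∂z = -4*x - 1
  coefficient of dy ∧ dz: ∂f_3/∂y - ∂f_2/∂z = ∂(-2*x^2 + 3*y^2 + y*z)/∂y - ∂(x^2 + 2*x*z + y)/∂z = -2*x + 6*y + z
Assembling: d(omega) = (2*x + 2*z) dx ∧ dy + (-4*x - 1) dx ∧ dz + (-2*x + 6*y + z) dy ∧ dz.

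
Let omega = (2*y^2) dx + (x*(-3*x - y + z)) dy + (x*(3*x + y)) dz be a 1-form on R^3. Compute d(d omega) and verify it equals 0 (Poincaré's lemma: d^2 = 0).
d(d omega) = 0

Step 1: d omega = sum_{i<j} (∂f_j/∂x_i - ∂f_i/∂x_j) dx_i ∧ dx_j:
  coeff of dx ∧ dy: -6*x - 5*y + z
  coeff of dx ∧ dz: 6*x + y
  coeff of dy ∧ dz: 0
Step 2: Apply d again to each 2-form coefficient. The only possible 3-form in R^3 is dx ∧ dy ∧ dz, with coefficient
  ∂(coeff of dy∧dz)/∂x - ∂(coeff of dx∧dz)/∂y + ∂(coeff of dx∧dy)/∂z
  = ∂/∂x (0) - ∂/∂y (6*x + y) + ∂/∂z (-6*x - 5*y + z).
Each of these terms simplifies to sums of mixed partials that cancel in pairs. The result is 0 (by equality of mixed partials for smooth functions — Schwarz / Clairaut).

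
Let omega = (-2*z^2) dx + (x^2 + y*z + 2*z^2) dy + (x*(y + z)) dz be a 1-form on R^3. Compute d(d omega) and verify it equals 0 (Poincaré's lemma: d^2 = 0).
d(d omega) = 0

Step 1: d omega = sum_{i<j} (∂f_j/∂x_i - ∂f_i/∂x_j) dx_i ∧ dx_j:
  coeff of dx ∧ dy: 2*x
  coeff of dx ∧ dz: y + 5*z
  coeff of dy ∧ dz: x - y - 4*z
Step 2: Apply d again to each 2-form coefficient. The only possible 3-form in R^3 is dx ∧ dy ∧ dz, with coefficient
  ∂(coeff of dy∧dz)/∂x - ∂(coeff of dx∧dz)/∂y + ∂(coeff of dx∧dy)/∂z
  = ∂/∂x (x - y - 4*z) - ∂/∂y (y + 5*z) + ∂/∂z (2*x).
Each of these terms simplifies to sums of mixed partials that cancel in pairs. The result is 0 (by equality of mixed partials for smooth functions — Schwarz / Clairaut).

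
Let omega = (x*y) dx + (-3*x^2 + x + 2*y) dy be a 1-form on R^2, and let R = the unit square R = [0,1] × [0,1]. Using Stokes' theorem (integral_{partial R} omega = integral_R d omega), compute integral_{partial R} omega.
integral_(partial R) omega = -5/2

Stokes: integral_partial_R omega = integral_R d omega with d omega = (∂Q/∂x - ∂P/∂y) dx ∧ dy.
  ∂Q/∂x = 1 - 6*x
  ∂P/∂y = x
  integrand = ∂Q/∂x - ∂P/∂y = 1 - 7*x.
Integrating over R: integral_0^1 integral_0^1 (1 - 7*x) dx dy = -5/2.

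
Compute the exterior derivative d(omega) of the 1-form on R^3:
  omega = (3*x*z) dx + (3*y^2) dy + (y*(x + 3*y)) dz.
d(omega) = (-3*x + y) dx ∧ dz + (x + 6*y) dy ∧ dz

For a 1-form omega = sum_i f_i dx_i, the exterior derivative is
  d(omega) = sum_{i < j} (∂f_j/∂x_i - ∂f_i/∂x_j) dx_i ∧ dx_j.
  coefficient of dx ∧ dz: ∂f_3/∂x - ∂f_1/∂z = ∂(y*(x + 3*y))/∂x - ∂(3*x*z)/∂z = -3*x + y
  coefficient of dy ∧ dz: ∂f_3/∂y - ∂f_2/∂z = ∂(y*(x + 3*y))/∂y - ∂(3*y^2)/∂z = x + 6*y
Assembling: d(omega) = (-3*x + y) dx ∧ dz + (x + 6*y) dy ∧ dz.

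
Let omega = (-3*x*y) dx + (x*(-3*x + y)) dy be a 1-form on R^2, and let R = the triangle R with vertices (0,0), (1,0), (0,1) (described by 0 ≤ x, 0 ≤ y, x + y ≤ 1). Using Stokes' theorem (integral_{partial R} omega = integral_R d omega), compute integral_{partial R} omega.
integral_(partial R) omega = -1/3

Stokes: integral_partial_R omega = integral_R d omega with d omega = (∂Q/∂x - ∂P/∂y) dx ∧ dy.
  ∂Q/∂x = -6*x + y
  ∂P/∂y = -3*x
  integrand = ∂Q/∂x - ∂P/∂y = -3*x + y.
Integrating over R: integral_0^1 integral_0^{1-x} (-3*x + y) dy dx = -1/3.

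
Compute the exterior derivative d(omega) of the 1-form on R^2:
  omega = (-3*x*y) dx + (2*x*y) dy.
d(omega) = (3*x + 2*y) dx ∧ dy

For a 1-form omega = sum_i f_i dx_i, the exterior derivative is
  d(omega) = sum_{i < j} (∂f_j/∂x_i - ∂f_i/∂x_j) dx_i ∧ dx_j.
  coefficient of dx ∧ dy: ∂f_2/∂x - ∂f_1/∂y = ∂(2*x*y)/∂x - ∂(-3*x*y)/∂y = 3*x + 2*y
Assembling: d(omega) = (3*x + 2*y) dx ∧ dy.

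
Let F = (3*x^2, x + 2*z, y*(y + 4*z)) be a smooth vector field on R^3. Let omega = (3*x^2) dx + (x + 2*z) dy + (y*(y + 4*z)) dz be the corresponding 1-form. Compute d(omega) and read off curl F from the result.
d(omega) = (2*y + 4*z - 2) dy ∧ dz + (0) dz ∧ dx + (1) dx ∧ dy; curl F = (2*y + 4*z - 2, 0, 1)

d omega = sum_{i<j} (∂f_j/∂x_i - ∂f_i/∂x_j) dx_i ∧ dx_j. Under the identification (dy ∧ dz, dz ∧ dx, dx ∧ dy) ↔ (e_x, e_y, e_z), the coefficients are exactly the components of curl F. Compute:
  ∂R/∂y - ∂Q/∂z = (2*y + 4*z) - (2) = 2*y + 4*z - 2
  ∂P/∂z - ∂R/∂x = (0) - (0) = 0
  ∂Q/∂x - ∂P/∂y = (1) - (0) = 1.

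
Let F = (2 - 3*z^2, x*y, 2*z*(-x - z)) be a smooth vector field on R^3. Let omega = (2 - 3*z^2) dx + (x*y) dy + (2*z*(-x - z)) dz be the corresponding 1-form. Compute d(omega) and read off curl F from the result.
d(omega) = (0) dy ∧ dz + (-4*z) dz ∧ dx + (y) dx ∧ dy; curl F = (0, -4*z, y)

d omega = sum_{i<j} (∂f_j/∂x_i - ∂f_i/∂x_j) dx_i ∧ dx_j. Under the identification (dy ∧ dz, dz ∧ dx, dx ∧ dy) ↔ (e_x, e_y, e_z), the coefficients are exactly the components of curl F. Compute:
  ∂R/∂y - ∂Q/∂z = (0) - (0) = 0
  ∂P/∂z - ∂R/∂x = (-6*z) - (-2*z) = -4*z
  ∂Q/∂x - ∂P/∂y = (y) - (0) = y.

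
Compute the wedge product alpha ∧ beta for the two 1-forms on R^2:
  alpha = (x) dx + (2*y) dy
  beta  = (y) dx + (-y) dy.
alpha ∧ beta = (-y*(x + 2*y)) dx ∧ dy

Distribute the wedge, using dx_i ∧ dx_j = -dx_j ∧ dx_i and dx_i ∧ dx_i = 0. For each pair (i, j) with i < j, the coefficient of dx_i ∧ dx_j in alpha ∧ beta is (alpha_i * beta_j - alpha_j * beta_i). Collecting: alpha ∧ beta = (-y*(x + 2*y)) dx ∧ dy.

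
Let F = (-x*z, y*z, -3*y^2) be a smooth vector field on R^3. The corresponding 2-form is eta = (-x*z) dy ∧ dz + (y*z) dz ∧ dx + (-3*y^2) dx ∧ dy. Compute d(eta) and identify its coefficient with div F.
d(eta) = (0) dx ∧ dy ∧ dz; div F = 0

For a 2-form in R^3 of the form above, applying d gives a 3-form with coefficient ∂P/∂x + ∂Q/∂y + ∂R/∂z:
  ∂P/∂x = -z
  ∂Q/∂y = z
  ∂R/∂z = 0
Sum = 0, which is exactly div F.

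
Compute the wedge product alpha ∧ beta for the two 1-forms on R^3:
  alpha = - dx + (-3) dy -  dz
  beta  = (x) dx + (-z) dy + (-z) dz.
alpha ∧ beta = (3*x + z) dx ∧ dy + (x + z) dx ∧ dz + (2*z) dy ∧ dz

Distribute the wedge, using dx_i ∧ dx_j = -dx_j ∧ dx_i and dx_i ∧ dx_i = 0. For each pair (i, j) with i < j, the coefficient of dx_i ∧ dx_j in alpha ∧ beta is (alpha_i * beta_j - alpha_j * beta_i). Collecting: alpha ∧ beta = (3*x + z) dx ∧ dy + (x + z) dx ∧ dz + (2*z) dy ∧ dz.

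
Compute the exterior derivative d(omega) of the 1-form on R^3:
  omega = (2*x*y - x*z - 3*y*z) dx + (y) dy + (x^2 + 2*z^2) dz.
d(omega) = (-2*x + 3*z) dx ∧ dy + (3*x + 3*y) dx ∧ dz

For a 1-form omega = sum_i f_i dx_i, the exterior derivative is
  d(omega) = sum_{i < j} (∂f_j/∂x_i - ∂f_i/∂x_j) dx_i ∧ dx_j.
  coefficient of dx ∧ dy: ∂f_2/∂x - ∂f_1/∂y = ∂(y)/∂x - ∂(2*x*y - x*z - 3*y*z)/∂y = -2*x + 3*z
  coefficient of dx ∧ dz: ∂f_3/∂x - ∂f_1/∂z = ∂(x^2 + 2*z^2)/∂x - ∂(2*x*y - x*z - 3*y*z)/∂z = 3*x + 3*y
Assembling: d(omega) = (-2*x + 3*z) dx ∧ dy + (3*x + 3*y) dx ∧ dz.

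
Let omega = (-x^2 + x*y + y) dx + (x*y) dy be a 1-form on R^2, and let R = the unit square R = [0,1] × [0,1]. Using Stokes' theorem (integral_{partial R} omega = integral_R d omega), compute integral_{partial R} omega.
integral_(partial R) omega = -1

Stokes: integral_partial_R omega = integral_R d omega with d omega = (∂Q/∂x - ∂P/∂y) dx ∧ dy.
  ∂Q/∂x = y
  ∂P/∂y = x + 1
  integrand = ∂Q/∂x - ∂P/∂y = -x + y - 1.
Integrating over R: integral_0^1 integral_0^1 (-x + y - 1) dx dy = -1.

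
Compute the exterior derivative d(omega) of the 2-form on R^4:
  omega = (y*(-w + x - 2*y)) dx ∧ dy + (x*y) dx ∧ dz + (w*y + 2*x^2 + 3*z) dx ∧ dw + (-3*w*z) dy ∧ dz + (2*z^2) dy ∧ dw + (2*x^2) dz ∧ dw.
d(omega) = (-w - y) dx ∧ dy ∧ dw + (-x) dx ∧ dy ∧ dz + (4*x - 3) dx ∧ dz ∧ dw + (-7*z) dy ∧ dz ∧ dw

For a 2-form omega = sum_{i<j} g_{ij} dx_i ∧ dx_j, the exterior derivative is
  d(omega) = sum_{i<j} d(g_{ij}) ∧ dx_i ∧ dx_j = sum_{i<j, k} (∂g_{ij}/∂x_k) dx_k ∧ dx_i ∧ dx_j.
Expand each term, using dx_k ∧ dx_i ∧ dx_j = sgn(permutation) dx_{(a)} ∧ dx_{(b)} ∧ dx_{(c)} with (a < b < c) sorted:
  d(y*(-w + x - 2*y)) includes (∂/∂w)(y*(-w + x - 2*y)) dw = (-y) dw, which multiplied by dx ∧ dy gives (-y) dx ∧ dy ∧ dw
  d(x*y) includes (∂/∂y)(x*y) dy = (x) dy, which multiplied by dx ∧ dz gives (-x) dx ∧ dy ∧ dz
  d(w*y + 2*x^2 + 3*z) includes (∂/∂y)(w*y + 2*x^2 + 3*z) dy = (w) dy, which multiplied by dx ∧ dw gives (-w) dx ∧ dy ∧ dw
  d(w*y + 2*x^2 + 3*z) includes (∂/∂z)(w*y + 2*x^2 + 3*z) dz = (3) dz, which multiplied by dx ∧ dw gives (-3) dx ∧ dz ∧ dw
  d(-3*w*z) includes (∂/∂w)(-3*w*z) dw = (-3*z) dw, which multiplied by dy ∧ dz gives (-3*z) dy ∧ dz ∧ dw
  d(2*z^2) includes (∂/∂z)(2*z^2) dz = (4*z) dz, which multiplied by dy ∧ dw gives (-4*z) dy ∧ dz ∧ dw
  d(2*x^2) includes (∂/∂x)(2*x^2) dx = (4*x) dx, which multiplied by dz ∧ dw gives (4*x) dx ∧ dz ∧ dw
Collecting like 3-forms: d(omega) = (-w - y) dx ∧ dy ∧ dw + (-x) dx ∧ dy ∧ dz + (4*x - 3) dx ∧ dz ∧ dw + (-7*z) dy ∧ dz ∧ dw.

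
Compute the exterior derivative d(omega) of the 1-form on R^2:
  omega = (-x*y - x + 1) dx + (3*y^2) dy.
d(omega) = (x) dx ∧ dy

For a 1-form omega = sum_i f_i dx_i, the exterior derivative is
  d(omega) = sum_{i < j} (∂f_j/∂x_i - ∂f_i/∂x_j) dx_i ∧ dx_j.
  coefficient of dx ∧ dy: ∂f_2/∂x - ∂f_1/∂y = ∂(3*y^2)/∂x - ∂(-x*y - x + 1)/∂y = x
Assembling: d(omega) = (x) dx ∧ dy.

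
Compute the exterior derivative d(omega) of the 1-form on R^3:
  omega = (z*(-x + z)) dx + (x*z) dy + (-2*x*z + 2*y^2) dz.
d(omega) = (z) dx ∧ dy + (x - 4*z) dx ∧ dz + (-x + 4*y) dy ∧ dz

For a 1-form omega = sum_i f_i dx_i, the exterior derivative is
  d(omega) = sum_{i < j} (∂f_j/∂x_i - ∂f_i/∂x_j) dx_i ∧ dx_j.
  coefficient of dx ∧ dy: ∂f_2/∂x - ∂f_1/∂y = ∂(x*z)/∂x - ∂(z*(-x + z))/∂y = z
  coefficient of dx ∧ dz: ∂f_3/∂x - ∂f_1/∂z = ∂(-2*x*z + 2*y^2)/∂x - ∂(z*(-x + z))/∂z = x - 4*z
  coefficient of dy ∧ dz: ∂f_3/∂y - ∂f_2/∂z = ∂(-2*x*z + 2*y^2)/∂y - ∂(x*z)/∂z = -x + 4*y
Assembling: d(omega) = (z) dx ∧ dy + (x - 4*z) dx ∧ dz + (-x + 4*y) dy ∧ dz.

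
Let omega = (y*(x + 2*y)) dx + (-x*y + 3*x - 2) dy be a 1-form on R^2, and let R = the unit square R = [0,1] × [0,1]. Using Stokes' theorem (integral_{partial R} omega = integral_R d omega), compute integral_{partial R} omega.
integral_(partial R) omega = 0

Stokes: integral_partial_R omega = integral_R d omega with d omega = (∂Q/∂x - ∂P/∂y) dx ∧ dy.
  ∂Q/∂x = 3 - y
  ∂P/∂y = x + 4*y
  integrand = ∂Q/∂x - ∂P/∂y = -x - 5*y + 3.
Integrating over R: integral_0^1 integral_0^1 (-x - 5*y + 3) dx dy = 0.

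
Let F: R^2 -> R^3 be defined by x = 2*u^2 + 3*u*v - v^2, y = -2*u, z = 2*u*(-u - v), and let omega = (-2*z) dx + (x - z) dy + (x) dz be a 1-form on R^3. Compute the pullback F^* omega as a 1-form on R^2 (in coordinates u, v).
F^* omega = (8*u^3 + 12*u^2*v - 8*u^2 + 10*u*v^2 - 10*u*v + 2*v^3 + 2*v^2) du + (2*u*(4*u^2 - u*v - 3*v^2)) dv

Using F^*(f dg) = (f ∘ F) d(g ∘ F), substitute each coordinate x_i by F_i(u, v) in f_i, and replace dx_i by d F_i = (∂F_i/∂u) du + (∂F_i/∂v) dv.
  For the x component: f_1(F) = 4*u*(u + v); d F_1 = (4*u + 3*v) du + (3*u - 2*v) dv
  For the y component: f_2(F) = 4*u^2 + 5*u*v - v^2; d F_2 = (-2) du + (0) dv
  For the z component: f_3(F) = 2*u^2 + 3*u*v - v^2; d F_3 = (-4*u - 2*v) du + (-2*u) dv
Combining and collecting du, dv coefficients:
  coeff of du: 8*u^3 + 12*u^2*v - 8*u^2 + 10*u*v^2 - 10*u*v + 2*v^3 + 2*v^2
  coeff of dv: 2*u*(4*u^2 - u*v - 3*v^2)
F^* omega = (8*u^3 + 12*u^2*v - 8*u^2 + 10*u*v^2 - 10*u*v + 2*v^3 + 2*v^2) du + (2*u*(4*u^2 - u*v - 3*v^2)) dv.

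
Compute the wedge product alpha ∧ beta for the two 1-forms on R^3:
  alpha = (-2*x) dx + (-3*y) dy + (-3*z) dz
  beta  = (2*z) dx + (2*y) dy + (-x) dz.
alpha ∧ beta = (2*y*(-2*x + 3*z)) dx ∧ dy + (2*x^2 + 6*z^2) dx ∧ dz + (3*y*(x + 2*z)) dy ∧ dz

Distribute the wedge, using dx_i ∧ dx_j = -dx_j ∧ dx_i and dx_i ∧ dx_i = 0. For each pair (i, j) with i < j, the coefficient of dx_i ∧ dx_j in alpha ∧ beta is (alpha_i * beta_j - alpha_j * beta_i). Collecting: alpha ∧ beta = (2*y*(-2*x + 3*z)) dx ∧ dy + (2*x^2 + 6*z^2) dx ∧ dz + (3*y*(x + 2*z)) dy ∧ dz.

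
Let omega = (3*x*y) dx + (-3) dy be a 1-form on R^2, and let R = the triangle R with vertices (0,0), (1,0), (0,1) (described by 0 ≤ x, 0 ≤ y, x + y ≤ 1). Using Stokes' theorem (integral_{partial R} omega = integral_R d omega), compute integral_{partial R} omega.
integral_(partial R) omega = -1/2

Stokes: integral_partial_R omega = integral_R d omega with d omega = (∂Q/∂x - ∂P/∂y) dx ∧ dy.
  ∂Q/∂x = 0
  ∂P/∂y = 3*x
  integrand = ∂Q/∂x - ∂P/∂y = -3*x.
Integrating over R: integral_0^1 integral_0^{1-x} (-3*x) dy dx = -1/2.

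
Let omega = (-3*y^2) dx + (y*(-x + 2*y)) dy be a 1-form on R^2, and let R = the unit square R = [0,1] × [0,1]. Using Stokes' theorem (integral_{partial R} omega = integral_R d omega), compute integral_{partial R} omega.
integral_(partial R) omega = 5/2

Stokes: integral_partial_R omega = integral_R d omega with d omega = (∂Q/∂x - ∂P/∂y) dx ∧ dy.
  ∂Q/∂x = -y
  ∂P/∂y = -6*y
  integrand = ∂Q/∂x - ∂P/∂y = 5*y.
Integrating over R: integral_0^1 integral_0^1 (5*y) dx dy = 5/2.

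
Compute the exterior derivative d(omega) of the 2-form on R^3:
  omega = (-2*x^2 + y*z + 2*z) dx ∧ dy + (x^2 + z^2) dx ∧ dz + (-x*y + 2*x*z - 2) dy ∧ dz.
d(omega) = (2*z + 2) dx ∧ dy ∧ dz

For a 2-form omega = sum_{i<j} g_{ij} dx_i ∧ dx_j, the exterior derivative is
  d(omega) = sum_{i<j} d(g_{ij}) ∧ dx_i ∧ dx_j = sum_{i<j, k} (∂g_{ij}/∂x_k) dx_k ∧ dx_i ∧ dx_j.
Expand each term, using dx_k ∧ dx_i ∧ dx_j = sgn(permutation) dx_{(a)} ∧ dx_{(b)} ∧ dx_{(c)} with (a < b < c) sorted:
  d(-2*x^2 + y*z + 2*z) includes (∂/∂z)(-2*x^2 + y*z + 2*z) dz = (y + 2) dz, which multiplied by dx ∧ dy gives (y + 2) dx ∧ dy ∧ dz
  d(-x*y + 2*x*z - 2) includes (∂/∂x)(-x*y + 2*x*z - 2) dx = (-y + 2*z) dx, which multiplied by dy ∧ dz gives (-y + 2*z) dx ∧ dy ∧ dz
Collecting like 3-forms: d(omega) = (2*z + 2) dx ∧ dy ∧ dz.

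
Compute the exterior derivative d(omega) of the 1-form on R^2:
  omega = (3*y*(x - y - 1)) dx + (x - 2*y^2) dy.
d(omega) = (-3*x + 6*y + 4) dx ∧ dy

For a 1-form omega = sum_i f_i dx_i, the exterior derivative is
  d(omega) = sum_{i < j} (∂f_j/∂x_i - ∂f_i/∂x_j) dx_i ∧ dx_j.
  coefficient of dx ∧ dy: ∂f_2/∂x - ∂f_1/∂y = ∂(x - 2*y^2)/∂x - ∂(3*y*(x - y - 1))/∂y = -3*x + 6*y + 4
Assembling: d(omega) = (-3*x + 6*y + 4) dx ∧ dy.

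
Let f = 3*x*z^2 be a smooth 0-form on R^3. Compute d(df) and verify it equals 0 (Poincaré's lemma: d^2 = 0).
d(df) = 0

Step 1: df = sum_i (∂f/∂x_i) dx_i = (3*z^2) dx + (0) dy + (6*x*z) dz.
Step 2: Apply d again. Using the 1-form formula, the coefficient of dx ∧ dy in d(df) is ∂^2 f/∂x ∂y - ∂^2 f/∂y ∂x = (0) - (0) = 0 (equality of mixed partials for smooth f).
Similarly for dx ∧ dz and dy ∧ dz — all coefficients vanish. So d(df) = 0.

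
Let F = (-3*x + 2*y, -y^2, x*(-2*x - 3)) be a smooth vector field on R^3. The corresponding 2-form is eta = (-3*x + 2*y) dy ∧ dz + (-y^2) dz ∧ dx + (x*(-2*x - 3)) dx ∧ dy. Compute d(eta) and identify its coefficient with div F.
d(eta) = (-2*y - 3) dx ∧ dy ∧ dz; div F = -2*y - 3

For a 2-form in R^3 of the form above, applying d gives a 3-form with coefficient ∂P/∂x + ∂Q/∂y + ∂R/∂z:
  ∂P/∂x = -3
  ∂Q/∂y = -2*y
  ∂R/∂z = 0
Sum = -2*y - 3, which is exactly div F.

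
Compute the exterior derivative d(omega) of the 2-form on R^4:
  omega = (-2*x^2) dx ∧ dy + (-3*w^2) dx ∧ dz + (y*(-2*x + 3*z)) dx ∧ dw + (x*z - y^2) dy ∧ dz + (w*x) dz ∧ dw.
d(omega) = (-5*w - 3*y) dx ∧ dz ∧ dw + (2*x - 3*z) dx ∧ dy ∧ dw + (z) dx ∧ dy ∧ dz

For a 2-form omega = sum_{i<j} g_{ij} dx_i ∧ dx_j, the exterior derivative is
  d(omega) = sum_{i<j} d(g_{ij}) ∧ dx_i ∧ dx_j = sum_{i<j, k} (∂g_{ij}/∂x_k) dx_k ∧ dx_i ∧ dx_j.
Expand each term, using dx_k ∧ dx_i ∧ dx_j = sgn(permutation) dx_{(a)} ∧ dx_{(b)} ∧ dx_{(c)} with (a < b < c) sorted:
  d(-3*w^2) includes (∂/∂w)(-3*w^2) dw = (-6*w) dw, which multiplied by dx ∧ dz gives (-6*w) dx ∧ dz ∧ dw
  d(y*(-2*x + 3*z)) includes (∂/∂y)(y*(-2*x + 3*z)) dy = (-2*x + 3*z) dy, which multiplied by dx ∧ dw gives (2*x - 3*z) dx ∧ dy ∧ dw
  d(y*(-2*x + 3*z)) includes (∂/∂z)(y*(-2*x + 3*z)) dz = (3*y) dz, which multiplied by dx ∧ dw gives (-3*y) dx ∧ dz ∧ dw
  d(x*z - y^2) includes (∂/∂x)(x*z - y^2) dx = (z) dx, which multiplied by dy ∧ dz gives (z) dx ∧ dy ∧ dz
  d(w*x) includes (∂/∂x)(w*x) dx = (w) dx, which multiplied by dz ∧ dw gives (w) dx ∧ dz ∧ dw
Collecting like 3-forms: d(omega) = (-5*w - 3*y) dx ∧ dz ∧ dw + (2*x - 3*z) dx ∧ dy ∧ dw + (z) dx ∧ dy ∧ dz.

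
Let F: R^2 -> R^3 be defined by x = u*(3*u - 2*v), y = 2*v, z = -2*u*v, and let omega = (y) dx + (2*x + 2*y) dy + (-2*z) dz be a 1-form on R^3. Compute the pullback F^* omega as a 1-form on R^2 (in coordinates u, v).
F^* omega = (4*v*(-2*u*v + 3*u - v)) du + (-8*u^2*v + 12*u^2 - 12*u*v + 8*v) dv

Using F^*(f dg) = (f ∘ F) d(g ∘ F), substitute each coordinate x_i by F_i(u, v) in f_i, and replace dx_i by d F_i = (∂F_i/∂u) du + (∂F_i/∂v) dv.
  For the x component: f_1(F) = 2*v; d F_1 = (6*u - 2*v) du + (-2*u) dv
  For the y component: f_2(F) = 6*u^2 - 4*u*v + 4*v; d F_2 = (0) du + (2) dv
  For the z component: f_3(F) = 4*u*v; d F_3 = (-2*v) du + (-2*u) dv
Combining and collecting du, dv coefficients:
  coeff of du: 4*v*(-2*u*v + 3*u - v)
  coeff of dv: -8*u^2*v + 12*u^2 - 12*u*v + 8*v
F^* omega = (4*v*(-2*u*v + 3*u - v)) du + (-8*u^2*v + 12*u^2 - 12*u*v + 8*v) dv.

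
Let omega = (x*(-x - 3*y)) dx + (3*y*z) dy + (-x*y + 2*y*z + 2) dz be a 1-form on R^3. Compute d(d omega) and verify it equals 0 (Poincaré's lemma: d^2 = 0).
d(d omega) = 0

Step 1: d omega = sum_{i<j} (∂f_j/∂x_i - ∂f_i/∂x_j) dx_i ∧ dx_j:
  coeff of dx ∧ dy: 3*x
  coeff of dx ∧ dz: -y
  coeff of dy ∧ dz: -x - 3*y + 2*z
Step 2: Apply d again to each 2-form coefficient. The only possible 3-form in R^3 is dx ∧ dy ∧ dz, with coefficient
  ∂(coeff of dy∧dz)/∂x - ∂(coeff of dx∧dz)/∂y + ∂(coeff of dx∧dy)/∂z
  = ∂/∂x (-x - 3*y + 2*z) - ∂/∂y (-y) + ∂/∂z (3*x).
Each of these terms simplifies to sums of mixed partials that cancel in pairs. The result is 0 (by equality of mixed partials for smooth functions — Schwarz / Clairaut).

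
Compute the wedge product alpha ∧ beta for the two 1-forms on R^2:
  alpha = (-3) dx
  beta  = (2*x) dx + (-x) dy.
alpha ∧ beta = (3*x) dx ∧ dy

Distribute the wedge, using dx_i ∧ dx_j = -dx_j ∧ dx_i and dx_i ∧ dx_i = 0. For each pair (i, j) with i < j, the coefficient of dx_i ∧ dx_j in alpha ∧ beta is (alpha_i * beta_j - alpha_j * beta_i). Collecting: alpha ∧ beta = (3*x) dx ∧ dy.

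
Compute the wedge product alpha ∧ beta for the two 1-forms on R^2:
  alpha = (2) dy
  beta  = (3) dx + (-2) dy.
alpha ∧ beta = (-6) dx ∧ dy

Distribute the wedge, using dx_i ∧ dx_j = -dx_j ∧ dx_i and dx_i ∧ dx_i = 0. For each pair (i, j) with i < j, the coefficient of dx_i ∧ dx_j in alpha ∧ beta is (alpha_i * beta_j - alpha_j * beta_i). Collecting: alpha ∧ beta = (-6) dx ∧ dy.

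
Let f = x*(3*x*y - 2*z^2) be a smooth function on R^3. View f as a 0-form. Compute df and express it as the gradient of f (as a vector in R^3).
df = (6*x*y - 2*z^2) dx + (3*x^2) dy + (-4*x*z) dz; grad f = (6*x*y - 2*z^2, 3*x^2, -4*x*z)

For a 0-form f, d f = (∂f/∂x) dx + (∂f/∂y) dy + (∂f/∂z) dz. The components of the vector representation are exactly the entries of grad f in Cartesian coordinates:
  ∂f/∂x = 6*x*y - 2*z^2
  ∂f/∂y = 3*x^2
  ∂f/∂z = -4*x*z.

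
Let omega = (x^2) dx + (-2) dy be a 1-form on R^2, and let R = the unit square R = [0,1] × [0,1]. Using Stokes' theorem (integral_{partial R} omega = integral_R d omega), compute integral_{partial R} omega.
integral_(partial R) omega = 0

Stokes: integral_partial_R omega = integral_R d omega with d omega = (∂Q/∂x - ∂P/∂y) dx ∧ dy.
  ∂Q/∂x = 0
  ∂P/∂y = 0
  integrand = ∂Q/∂x - ∂P/∂y = 0.
Integrating over R: integral_0^1 integral_0^1 (0) dx dy = 0.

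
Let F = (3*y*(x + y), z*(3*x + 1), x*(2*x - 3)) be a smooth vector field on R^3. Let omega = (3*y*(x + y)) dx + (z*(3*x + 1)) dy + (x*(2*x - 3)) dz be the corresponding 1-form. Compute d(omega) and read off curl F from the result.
d(omega) = (-3*x - 1) dy ∧ dz + (3 - 4*x) dz ∧ dx + (-3*x - 6*y + 3*z) dx ∧ dy; curl F = (-3*x - 1, 3 - 4*x, -3*x - 6*y + 3*z)

d omega = sum_{i<j} (∂f_j/∂x_i - ∂f_i/∂x_j) dx_i ∧ dx_j. Under the identification (dy ∧ dz, dz ∧ dx, dx ∧ dy) ↔ (e_x, e_y, e_z), the coefficients are exactly the components of curl F. Compute:
  ∂R/∂y - ∂Q/∂z = (0) - (3*x + 1) = -3*x - 1
  ∂P/∂z - ∂R/∂x = (0) - (4*x - 3) = 3 - 4*x
  ∂Q/∂x - ∂P/∂y = (3*z) - (3*x + 6*y) = -3*x - 6*y + 3*z.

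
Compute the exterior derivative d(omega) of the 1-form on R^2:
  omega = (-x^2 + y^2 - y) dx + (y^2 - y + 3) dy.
d(omega) = (1 - 2*y) dx ∧ dy

For a 1-form omega = sum_i f_i dx_i, the exterior derivative is
  d(omega) = sum_{i < j} (∂f_j/∂x_i - ∂f_i/∂x_j) dx_i ∧ dx_j.
  coefficient of dx ∧ dy: ∂f_2/∂x - ∂f_1/∂y = ∂(y^2 - y + 3)/∂x - ∂(-x^2 + y^2 - y)/∂y = 1 - 2*y
Assembling: d(omega) = (1 - 2*y) dx ∧ dy.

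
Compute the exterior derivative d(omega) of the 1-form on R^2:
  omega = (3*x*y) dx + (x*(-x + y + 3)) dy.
d(omega) = (-5*x + y + 3) dx ∧ dy

For a 1-form omega = sum_i f_i dx_i, the exterior derivative is
  d(omega) = sum_{i < j} (∂f_j/∂x_i - ∂f_i/∂x_j) dx_i ∧ dx_j.
  coefficient of dx ∧ dy: ∂f_2/∂x - ∂f_1/∂y = ∂(x*(-x + y + 3))/∂x - ∂(3*x*y)/∂y = -5*x + y + 3
Assembling: d(omega) = (-5*x + y + 3) dx ∧ dy.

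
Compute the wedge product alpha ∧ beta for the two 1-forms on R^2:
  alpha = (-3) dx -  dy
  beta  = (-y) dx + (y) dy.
alpha ∧ beta = (-4*y) dx ∧ dy

Distribute the wedge, using dx_i ∧ dx_j = -dx_j ∧ dx_i and dx_i ∧ dx_i = 0. For each pair (i, j) with i < j, the coefficient of dx_i ∧ dx_j in alpha ∧ beta is (alpha_i * beta_j - alpha_j * beta_i). Collecting: alpha ∧ beta = (-4*y) dx ∧ dy.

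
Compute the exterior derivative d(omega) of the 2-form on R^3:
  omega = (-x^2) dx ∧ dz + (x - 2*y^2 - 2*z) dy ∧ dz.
d(omega) = (1) dx ∧ dy ∧ dz

For a 2-form omega = sum_{i<j} g_{ij} dx_i ∧ dx_j, the exterior derivative is
  d(omega) = sum_{i<j} d(g_{ij}) ∧ dx_i ∧ dx_j = sum_{i<j, k} (∂g_{ij}/∂x_k) dx_k ∧ dx_i ∧ dx_j.
Expand each term, using dx_k ∧ dx_i ∧ dx_j = sgn(permutation) dx_{(a)} ∧ dx_{(b)} ∧ dx_{(c)} with (a < b < c) sorted:
  d(x - 2*y^2 - 2*z) includes (∂/∂x)(x - 2*y^2 - 2*z) dx = (1) dx, which multiplied by dy ∧ dz gives (1) dx ∧ dy ∧ dz
Collecting like 3-forms: d(omega) = (1) dx ∧ dy ∧ dz.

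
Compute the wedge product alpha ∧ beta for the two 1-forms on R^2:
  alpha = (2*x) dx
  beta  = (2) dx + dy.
alpha ∧ beta = (2*x) dx ∧ dy

Distribute the wedge, using dx_i ∧ dx_j = -dx_j ∧ dx_i and dx_i ∧ dx_i = 0. For each pair (i, j) with i < j, the coefficient of dx_i ∧ dx_j in alpha ∧ beta is (alpha_i * beta_j - alpha_j * beta_i). Collecting: alpha ∧ beta = (2*x) dx ∧ dy.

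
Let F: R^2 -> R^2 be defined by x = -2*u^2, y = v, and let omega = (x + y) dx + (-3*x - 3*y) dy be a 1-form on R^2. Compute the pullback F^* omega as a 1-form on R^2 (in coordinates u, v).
F^* omega = (4*u*(2*u^2 - v)) du + (6*u^2 - 3*v) dv

Using F^*(f dg) = (f ∘ F) d(g ∘ F), substitute each coordinate x_i by F_i(u, v) in f_i, and replace dx_i by d F_i = (∂F_i/∂u) du + (∂F_i/∂v) dv.
  For the x component: f_1(F) = -2*u^2 + v; d F_1 = (-4*u) du + (0) dv
  For the y component: f_2(F) = 6*u^2 - 3*v; d F_2 = (0) du + (1) dv
Combining and collecting du, dv coefficients:
  coeff of du: 4*u*(2*u^2 - v)
  coeff of dv: 6*u^2 - 3*v
F^* omega = (4*u*(2*u^2 - v)) du + (6*u^2 - 3*v) dv.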